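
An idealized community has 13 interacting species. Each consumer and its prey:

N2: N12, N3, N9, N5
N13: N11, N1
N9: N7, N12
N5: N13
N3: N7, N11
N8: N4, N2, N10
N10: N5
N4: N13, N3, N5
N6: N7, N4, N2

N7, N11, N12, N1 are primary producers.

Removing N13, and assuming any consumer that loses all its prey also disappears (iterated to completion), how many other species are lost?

Remove N13.
Round 1: N5 (all prey gone) → extinct.
Round 2: N10 (all prey gone) → extinct.
No further losses. Total secondary extinctions: 2.

2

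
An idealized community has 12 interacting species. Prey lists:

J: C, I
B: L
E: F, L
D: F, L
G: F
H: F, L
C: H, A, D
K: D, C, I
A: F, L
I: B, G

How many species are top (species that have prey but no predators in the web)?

3

Top species (has prey, but nothing eats it): E, K, J.
Count: 3.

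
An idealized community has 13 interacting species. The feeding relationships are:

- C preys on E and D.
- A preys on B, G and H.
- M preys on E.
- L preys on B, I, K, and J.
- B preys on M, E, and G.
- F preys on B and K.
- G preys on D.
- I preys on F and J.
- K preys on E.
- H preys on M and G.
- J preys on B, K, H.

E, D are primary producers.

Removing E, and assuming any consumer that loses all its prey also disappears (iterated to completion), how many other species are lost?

Remove E.
Round 1: M (all prey gone), K (all prey gone) → extinct.
No further losses. Total secondary extinctions: 2.

2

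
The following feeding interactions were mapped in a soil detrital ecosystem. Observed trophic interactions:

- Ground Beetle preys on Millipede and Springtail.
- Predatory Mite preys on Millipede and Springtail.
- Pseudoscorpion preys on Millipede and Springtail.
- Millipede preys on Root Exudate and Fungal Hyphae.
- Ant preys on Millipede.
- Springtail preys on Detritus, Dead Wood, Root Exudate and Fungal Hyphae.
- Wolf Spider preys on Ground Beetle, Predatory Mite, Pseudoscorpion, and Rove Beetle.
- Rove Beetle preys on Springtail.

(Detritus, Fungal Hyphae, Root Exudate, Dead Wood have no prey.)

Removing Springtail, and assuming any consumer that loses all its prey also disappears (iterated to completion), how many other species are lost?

1

Remove Springtail.
Round 1: Rove Beetle (all prey gone) → extinct.
No further losses. Total secondary extinctions: 1.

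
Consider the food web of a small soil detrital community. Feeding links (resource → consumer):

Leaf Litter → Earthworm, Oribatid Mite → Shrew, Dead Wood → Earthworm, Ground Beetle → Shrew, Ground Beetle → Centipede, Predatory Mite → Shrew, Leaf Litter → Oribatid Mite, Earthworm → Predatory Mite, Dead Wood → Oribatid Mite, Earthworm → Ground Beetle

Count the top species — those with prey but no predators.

2

Top species (has prey, but nothing eats it): Centipede, Shrew.
Count: 2.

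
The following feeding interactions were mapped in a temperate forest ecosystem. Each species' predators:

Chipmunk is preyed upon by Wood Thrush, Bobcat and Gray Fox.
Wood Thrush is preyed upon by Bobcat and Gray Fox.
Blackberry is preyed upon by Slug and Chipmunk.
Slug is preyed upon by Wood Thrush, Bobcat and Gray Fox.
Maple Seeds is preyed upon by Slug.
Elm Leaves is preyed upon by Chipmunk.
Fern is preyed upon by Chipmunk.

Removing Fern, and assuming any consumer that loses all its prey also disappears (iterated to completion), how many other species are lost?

0

Remove Fern.
Every predator of it retains at least one other prey: Chipmunk still has Blackberry, Elm Leaves.
No consumer loses all prey, so no secondary extinctions occur.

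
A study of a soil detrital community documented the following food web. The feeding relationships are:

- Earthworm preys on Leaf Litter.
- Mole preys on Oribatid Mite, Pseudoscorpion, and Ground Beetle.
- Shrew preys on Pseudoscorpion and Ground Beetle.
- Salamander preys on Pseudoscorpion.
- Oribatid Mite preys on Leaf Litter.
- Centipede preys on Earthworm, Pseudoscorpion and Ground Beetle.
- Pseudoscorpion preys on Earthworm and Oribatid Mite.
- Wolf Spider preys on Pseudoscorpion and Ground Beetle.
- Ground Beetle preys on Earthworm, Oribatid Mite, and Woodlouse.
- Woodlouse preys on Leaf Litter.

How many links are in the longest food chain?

3 links

One longest chain: Leaf Litter → Woodlouse → Ground Beetle → Shrew.
It has 4 species and 3 links.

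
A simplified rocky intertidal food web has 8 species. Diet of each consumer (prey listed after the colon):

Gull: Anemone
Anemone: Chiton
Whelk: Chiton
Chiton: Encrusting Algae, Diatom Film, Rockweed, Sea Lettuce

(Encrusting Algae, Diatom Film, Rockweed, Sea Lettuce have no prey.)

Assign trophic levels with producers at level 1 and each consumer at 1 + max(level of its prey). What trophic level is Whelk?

Encrusting Algae is a producer → level 1.
Chiton eats Encrusting Algae (level 1); other prey at levels: Diatom Film 1, Rockweed 1, Sea Lettuce 1 → level 2.
Whelk eats Chiton → level 3.

Trophic level 3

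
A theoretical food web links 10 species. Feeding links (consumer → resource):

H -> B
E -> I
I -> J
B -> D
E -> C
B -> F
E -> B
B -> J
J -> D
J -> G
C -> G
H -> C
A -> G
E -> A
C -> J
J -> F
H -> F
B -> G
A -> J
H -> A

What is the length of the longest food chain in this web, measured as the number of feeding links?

3 links

One longest chain: F → J → A → E.
It has 4 species and 3 links.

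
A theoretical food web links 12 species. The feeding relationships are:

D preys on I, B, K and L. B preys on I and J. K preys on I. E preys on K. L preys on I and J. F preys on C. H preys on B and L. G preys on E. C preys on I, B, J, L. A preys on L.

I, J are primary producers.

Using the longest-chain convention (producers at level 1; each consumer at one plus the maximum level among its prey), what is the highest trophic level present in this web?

4

Producers (level 1): I, J.
I → K → E → G gives G level 4.
No species has a prey at level 4, so no species reaches level 5.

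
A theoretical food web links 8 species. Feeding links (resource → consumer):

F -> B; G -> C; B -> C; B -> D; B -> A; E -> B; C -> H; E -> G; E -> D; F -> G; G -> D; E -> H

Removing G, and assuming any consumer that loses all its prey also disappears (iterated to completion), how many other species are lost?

Remove G.
Every predator of it retains at least one other prey: C still has B; D still has E, B.
No consumer loses all prey, so no secondary extinctions occur.

0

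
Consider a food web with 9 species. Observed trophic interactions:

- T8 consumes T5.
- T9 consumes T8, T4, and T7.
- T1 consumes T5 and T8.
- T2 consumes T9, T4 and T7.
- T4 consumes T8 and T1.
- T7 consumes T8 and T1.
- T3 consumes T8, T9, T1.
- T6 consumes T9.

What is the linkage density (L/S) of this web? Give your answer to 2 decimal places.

There are L = 17 links among S = 9 species.
L/S = 17/9 = 1.8889 ≈ 1.89.

L/S = 1.89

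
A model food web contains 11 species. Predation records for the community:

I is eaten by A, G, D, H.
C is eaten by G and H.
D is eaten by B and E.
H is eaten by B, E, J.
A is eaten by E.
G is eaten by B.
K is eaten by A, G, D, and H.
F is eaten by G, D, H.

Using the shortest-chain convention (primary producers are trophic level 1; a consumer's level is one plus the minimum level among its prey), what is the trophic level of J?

F is a producer → level 1.
H eats F → level 2.
J eats H → level 3.
No prey of J is below level 2, so 3 is the minimum.

Trophic level 3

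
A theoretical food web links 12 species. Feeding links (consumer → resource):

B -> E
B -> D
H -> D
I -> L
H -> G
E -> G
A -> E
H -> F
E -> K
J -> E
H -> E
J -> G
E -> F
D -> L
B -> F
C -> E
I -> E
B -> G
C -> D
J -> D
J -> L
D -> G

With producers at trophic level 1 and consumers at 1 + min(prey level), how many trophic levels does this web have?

3

Producers (level 1): G, K, F, L.
Following each consumer down to its lowest-level prey: G → E → C (levels 1 through 3).
All prey of C (E 2, D 2) are at level 2 or above, so C is at level 1 + 2 = 3.
Every consumer has at least one prey at level 2 or below, so none exceeds level 3.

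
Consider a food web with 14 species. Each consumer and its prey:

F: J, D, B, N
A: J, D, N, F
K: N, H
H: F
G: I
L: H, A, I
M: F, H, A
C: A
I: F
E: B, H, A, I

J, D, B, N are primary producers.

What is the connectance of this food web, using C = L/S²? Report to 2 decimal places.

The web has S = 14 species and L = 24 feeding links.
C = L / S² = 24 / 196 = 0.1224 ≈ 0.12.

C = 0.12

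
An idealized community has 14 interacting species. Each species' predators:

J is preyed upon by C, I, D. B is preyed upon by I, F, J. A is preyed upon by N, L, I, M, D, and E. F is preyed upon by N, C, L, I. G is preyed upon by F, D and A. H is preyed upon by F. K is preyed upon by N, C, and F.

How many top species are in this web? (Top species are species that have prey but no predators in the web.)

7

Top species (has prey, but nothing eats it): C, D, I, N, E, L, M.
Count: 7.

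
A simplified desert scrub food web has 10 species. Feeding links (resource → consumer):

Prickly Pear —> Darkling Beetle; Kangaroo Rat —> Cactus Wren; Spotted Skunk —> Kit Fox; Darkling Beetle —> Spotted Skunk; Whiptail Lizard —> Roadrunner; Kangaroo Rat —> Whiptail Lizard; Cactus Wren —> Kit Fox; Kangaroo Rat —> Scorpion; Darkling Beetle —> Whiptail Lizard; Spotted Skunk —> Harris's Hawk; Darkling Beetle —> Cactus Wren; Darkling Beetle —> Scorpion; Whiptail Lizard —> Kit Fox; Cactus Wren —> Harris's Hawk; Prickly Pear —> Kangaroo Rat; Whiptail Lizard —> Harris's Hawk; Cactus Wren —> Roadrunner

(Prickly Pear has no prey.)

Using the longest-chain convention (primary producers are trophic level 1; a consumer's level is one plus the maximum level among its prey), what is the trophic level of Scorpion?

Trophic level 3

Prickly Pear is a producer → level 1.
Darkling Beetle eats Prickly Pear → level 2.
Scorpion eats Darkling Beetle (level 2); other prey at levels: Kangaroo Rat 2 → level 3.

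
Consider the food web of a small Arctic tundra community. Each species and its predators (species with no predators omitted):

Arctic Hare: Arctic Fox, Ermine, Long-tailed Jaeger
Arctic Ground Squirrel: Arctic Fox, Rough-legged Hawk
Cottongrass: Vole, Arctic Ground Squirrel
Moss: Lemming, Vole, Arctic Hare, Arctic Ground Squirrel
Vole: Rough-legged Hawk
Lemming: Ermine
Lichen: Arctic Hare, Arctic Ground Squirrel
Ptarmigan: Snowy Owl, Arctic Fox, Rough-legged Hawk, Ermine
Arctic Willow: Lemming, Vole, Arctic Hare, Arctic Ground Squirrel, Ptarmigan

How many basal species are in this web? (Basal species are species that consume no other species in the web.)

Basal species (no prey listed): Lichen, Cottongrass, Arctic Willow, Moss.
Count: 4.

4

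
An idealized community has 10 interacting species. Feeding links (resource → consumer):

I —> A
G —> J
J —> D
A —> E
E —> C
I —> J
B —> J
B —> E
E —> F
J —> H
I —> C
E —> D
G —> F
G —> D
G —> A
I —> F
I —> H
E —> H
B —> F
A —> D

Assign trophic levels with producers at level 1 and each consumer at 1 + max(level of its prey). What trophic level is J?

B is a producer → level 1.
J eats B (level 1); other prey at levels: I 1, G 1 → level 2.

Trophic level 2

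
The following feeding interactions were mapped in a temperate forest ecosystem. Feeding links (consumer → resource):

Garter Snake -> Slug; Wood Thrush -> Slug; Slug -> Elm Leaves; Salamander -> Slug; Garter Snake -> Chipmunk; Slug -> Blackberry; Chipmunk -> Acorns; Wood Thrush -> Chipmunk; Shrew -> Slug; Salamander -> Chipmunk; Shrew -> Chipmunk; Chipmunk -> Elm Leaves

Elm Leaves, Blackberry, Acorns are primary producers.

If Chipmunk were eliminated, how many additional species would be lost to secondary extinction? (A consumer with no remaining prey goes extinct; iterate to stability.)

Remove Chipmunk.
Every predator of it retains at least one other prey: Garter Snake still has Slug; Shrew still has Slug; Wood Thrush still has Slug; Salamander still has Slug.
No consumer loses all prey, so no secondary extinctions occur.

0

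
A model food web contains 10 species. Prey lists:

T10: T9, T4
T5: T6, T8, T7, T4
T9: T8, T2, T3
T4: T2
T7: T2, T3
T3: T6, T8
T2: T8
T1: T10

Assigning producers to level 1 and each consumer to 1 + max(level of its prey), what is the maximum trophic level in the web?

Producers (level 1): T6, T8.
T8 → T2 → T9 → T10 → T1 gives T1 level 5.
No species has a prey at level 5, so no species reaches level 6.

5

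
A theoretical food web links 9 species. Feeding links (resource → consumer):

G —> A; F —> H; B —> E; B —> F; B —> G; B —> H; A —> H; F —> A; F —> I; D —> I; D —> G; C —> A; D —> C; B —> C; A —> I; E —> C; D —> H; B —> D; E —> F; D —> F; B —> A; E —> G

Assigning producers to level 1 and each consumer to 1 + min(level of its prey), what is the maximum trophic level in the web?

Producers (level 1): B.
Following each consumer down to its lowest-level prey: B → D → I (levels 1 through 3).
All prey of I (D 2, F 2, A 2) are at level 2 or above, so I is at level 1 + 2 = 3.
Every consumer has at least one prey at level 2 or below, so none exceeds level 3.

3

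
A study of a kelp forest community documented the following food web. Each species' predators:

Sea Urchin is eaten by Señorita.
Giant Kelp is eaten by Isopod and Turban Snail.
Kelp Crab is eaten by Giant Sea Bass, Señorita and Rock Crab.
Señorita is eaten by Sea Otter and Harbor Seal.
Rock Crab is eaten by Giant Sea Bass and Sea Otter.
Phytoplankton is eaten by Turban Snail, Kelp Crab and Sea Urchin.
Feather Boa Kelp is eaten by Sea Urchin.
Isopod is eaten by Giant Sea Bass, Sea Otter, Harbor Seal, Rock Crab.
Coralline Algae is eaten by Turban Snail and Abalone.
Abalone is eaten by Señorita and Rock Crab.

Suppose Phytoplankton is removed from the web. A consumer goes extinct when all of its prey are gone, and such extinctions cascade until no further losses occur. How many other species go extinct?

1

Remove Phytoplankton.
Round 1: Kelp Crab (all prey gone) → extinct.
No further losses. Total secondary extinctions: 1.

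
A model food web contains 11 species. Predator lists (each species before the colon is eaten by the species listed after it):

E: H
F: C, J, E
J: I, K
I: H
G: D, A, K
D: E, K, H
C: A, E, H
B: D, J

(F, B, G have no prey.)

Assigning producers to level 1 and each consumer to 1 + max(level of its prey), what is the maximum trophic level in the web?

4

Producers (level 1): F, B, G.
B → D → E → H gives H level 4.
No species has a prey at level 4, so no species reaches level 5.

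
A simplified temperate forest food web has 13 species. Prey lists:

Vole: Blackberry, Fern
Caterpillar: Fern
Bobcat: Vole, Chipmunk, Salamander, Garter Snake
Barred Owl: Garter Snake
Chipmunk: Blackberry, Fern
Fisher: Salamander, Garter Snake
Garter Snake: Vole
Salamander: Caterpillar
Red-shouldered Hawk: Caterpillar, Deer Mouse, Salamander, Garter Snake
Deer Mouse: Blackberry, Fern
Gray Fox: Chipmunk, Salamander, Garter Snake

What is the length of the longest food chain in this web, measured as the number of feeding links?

One longest chain: Fern → Caterpillar → Salamander → Fisher.
It has 4 species and 3 links.

3 links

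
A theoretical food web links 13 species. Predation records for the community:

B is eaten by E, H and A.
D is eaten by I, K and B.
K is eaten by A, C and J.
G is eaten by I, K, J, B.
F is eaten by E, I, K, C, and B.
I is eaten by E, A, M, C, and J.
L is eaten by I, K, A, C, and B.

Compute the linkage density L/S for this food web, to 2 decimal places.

L/S = 2.15

There are L = 28 links among S = 13 species.
L/S = 28/13 = 2.1538 ≈ 2.15.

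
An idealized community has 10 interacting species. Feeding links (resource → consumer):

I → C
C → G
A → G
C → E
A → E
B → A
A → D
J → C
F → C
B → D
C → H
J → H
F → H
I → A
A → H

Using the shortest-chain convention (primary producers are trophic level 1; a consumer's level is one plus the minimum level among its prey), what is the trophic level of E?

Trophic level 3

F is a producer → level 1.
C eats F → level 2.
E eats C → level 3.
No prey of E is below level 2, so 3 is the minimum.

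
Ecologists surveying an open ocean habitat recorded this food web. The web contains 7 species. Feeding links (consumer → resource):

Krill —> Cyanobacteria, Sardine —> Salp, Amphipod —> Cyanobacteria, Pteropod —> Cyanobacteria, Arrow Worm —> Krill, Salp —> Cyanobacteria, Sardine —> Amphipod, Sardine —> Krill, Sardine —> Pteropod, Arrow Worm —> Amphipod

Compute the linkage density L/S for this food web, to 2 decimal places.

L/S = 1.43

There are L = 10 links among S = 7 species.
L/S = 10/7 = 1.4286 ≈ 1.43.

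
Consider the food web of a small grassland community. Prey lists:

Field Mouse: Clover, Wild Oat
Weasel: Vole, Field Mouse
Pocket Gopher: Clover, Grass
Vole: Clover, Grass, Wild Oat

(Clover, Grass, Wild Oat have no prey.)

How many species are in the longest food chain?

One longest chain: Clover → Vole → Weasel.
It has 3 species and 2 links.

3 species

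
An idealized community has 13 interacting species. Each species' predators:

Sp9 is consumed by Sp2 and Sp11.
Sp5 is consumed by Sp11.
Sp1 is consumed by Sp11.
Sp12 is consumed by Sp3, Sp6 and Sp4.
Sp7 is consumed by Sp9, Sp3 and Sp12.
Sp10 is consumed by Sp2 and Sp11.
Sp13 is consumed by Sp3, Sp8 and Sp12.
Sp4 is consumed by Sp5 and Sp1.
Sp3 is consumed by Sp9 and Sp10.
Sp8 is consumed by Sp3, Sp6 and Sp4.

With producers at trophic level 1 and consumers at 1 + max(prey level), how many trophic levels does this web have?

Producers (level 1): Sp7, Sp13.
Sp7 → Sp12 → Sp4 → Sp5 → Sp11 gives Sp11 level 5.
No species has a prey at level 5, so no species reaches level 6.

5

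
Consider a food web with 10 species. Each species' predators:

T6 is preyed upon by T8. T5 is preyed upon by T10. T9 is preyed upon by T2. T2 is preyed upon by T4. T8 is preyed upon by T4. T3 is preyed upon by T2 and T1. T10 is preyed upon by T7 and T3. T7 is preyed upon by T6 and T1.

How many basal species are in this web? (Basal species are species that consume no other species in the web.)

Basal species (no prey listed): T9, T5.
Count: 2.

2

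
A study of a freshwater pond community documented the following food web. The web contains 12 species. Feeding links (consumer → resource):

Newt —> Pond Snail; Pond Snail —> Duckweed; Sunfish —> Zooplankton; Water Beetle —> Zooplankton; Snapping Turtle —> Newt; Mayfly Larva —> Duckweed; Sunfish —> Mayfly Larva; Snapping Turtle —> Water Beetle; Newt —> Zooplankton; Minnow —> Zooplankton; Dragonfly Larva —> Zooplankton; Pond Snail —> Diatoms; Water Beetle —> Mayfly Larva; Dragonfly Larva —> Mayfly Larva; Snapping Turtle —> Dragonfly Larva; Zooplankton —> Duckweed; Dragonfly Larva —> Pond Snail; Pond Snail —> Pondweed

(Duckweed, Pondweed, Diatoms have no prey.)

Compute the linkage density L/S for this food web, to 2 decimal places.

There are L = 18 links among S = 12 species.
L/S = 18/12 = 1.5000 ≈ 1.50.

L/S = 1.50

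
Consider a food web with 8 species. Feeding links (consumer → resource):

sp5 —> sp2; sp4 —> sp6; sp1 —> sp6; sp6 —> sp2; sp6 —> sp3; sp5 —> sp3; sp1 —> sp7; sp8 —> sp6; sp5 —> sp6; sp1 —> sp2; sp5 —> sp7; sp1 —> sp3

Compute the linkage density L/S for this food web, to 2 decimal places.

There are L = 12 links among S = 8 species.
L/S = 12/8 = 1.5000 ≈ 1.50.

L/S = 1.50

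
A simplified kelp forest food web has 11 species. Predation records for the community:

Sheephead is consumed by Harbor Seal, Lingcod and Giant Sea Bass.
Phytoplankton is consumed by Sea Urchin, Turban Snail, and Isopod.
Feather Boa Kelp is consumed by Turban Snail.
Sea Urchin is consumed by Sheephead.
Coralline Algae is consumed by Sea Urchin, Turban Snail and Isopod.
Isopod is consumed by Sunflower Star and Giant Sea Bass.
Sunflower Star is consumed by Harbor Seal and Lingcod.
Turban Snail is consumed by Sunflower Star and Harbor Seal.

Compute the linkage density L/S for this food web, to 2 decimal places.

L/S = 1.55

There are L = 17 links among S = 11 species.
L/S = 17/11 = 1.5455 ≈ 1.55.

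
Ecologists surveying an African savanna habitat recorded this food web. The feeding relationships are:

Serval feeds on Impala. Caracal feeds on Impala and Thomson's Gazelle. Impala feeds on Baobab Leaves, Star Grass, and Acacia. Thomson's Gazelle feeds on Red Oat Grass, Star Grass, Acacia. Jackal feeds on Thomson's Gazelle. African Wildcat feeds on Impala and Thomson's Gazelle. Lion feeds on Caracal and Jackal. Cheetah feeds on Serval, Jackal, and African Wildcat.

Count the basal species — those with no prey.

4

Basal species (no prey listed): Baobab Leaves, Acacia, Star Grass, Red Oat Grass.
Count: 4.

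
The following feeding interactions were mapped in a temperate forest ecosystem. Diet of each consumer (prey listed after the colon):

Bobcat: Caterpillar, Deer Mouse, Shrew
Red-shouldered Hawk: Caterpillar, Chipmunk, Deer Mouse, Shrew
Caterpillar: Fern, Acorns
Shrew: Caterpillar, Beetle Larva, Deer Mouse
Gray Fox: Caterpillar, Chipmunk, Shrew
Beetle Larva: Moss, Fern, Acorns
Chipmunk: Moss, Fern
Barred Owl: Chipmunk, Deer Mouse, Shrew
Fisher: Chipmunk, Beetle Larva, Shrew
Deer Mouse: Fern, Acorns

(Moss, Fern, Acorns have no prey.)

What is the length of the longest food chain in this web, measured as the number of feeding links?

3 links

One longest chain: Fern → Caterpillar → Shrew → Bobcat.
It has 4 species and 3 links.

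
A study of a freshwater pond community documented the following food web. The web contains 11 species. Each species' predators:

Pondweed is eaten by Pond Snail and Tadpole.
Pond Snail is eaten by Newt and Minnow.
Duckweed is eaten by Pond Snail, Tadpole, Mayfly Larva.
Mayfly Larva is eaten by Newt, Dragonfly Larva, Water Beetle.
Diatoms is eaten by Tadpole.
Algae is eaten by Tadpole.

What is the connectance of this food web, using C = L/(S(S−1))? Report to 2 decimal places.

The web has S = 11 species and L = 12 feeding links.
C = L / (S(S−1)) = 12 / 110 = 0.1091 ≈ 0.11.

C = 0.11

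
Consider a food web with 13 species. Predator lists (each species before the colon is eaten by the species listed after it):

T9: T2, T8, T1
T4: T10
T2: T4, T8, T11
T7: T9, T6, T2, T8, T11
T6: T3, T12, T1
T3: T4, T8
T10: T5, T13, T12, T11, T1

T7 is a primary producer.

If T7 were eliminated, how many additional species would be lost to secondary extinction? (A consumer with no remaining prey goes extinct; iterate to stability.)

12

Remove T7.
Round 1: T9 (all prey gone), T6 (all prey gone) → extinct.
Round 2: T3 (all prey gone), T2 (all prey gone) → extinct.
Round 3: T4 (all prey gone), T8 (all prey gone) → extinct.
Round 4: T10 (all prey gone) → extinct.
Round 5: T5 (all prey gone), T13 (all prey gone), T12 (all prey gone), T11 (all prey gone), T1 (all prey gone) → extinct.
No further losses. Total secondary extinctions: 12.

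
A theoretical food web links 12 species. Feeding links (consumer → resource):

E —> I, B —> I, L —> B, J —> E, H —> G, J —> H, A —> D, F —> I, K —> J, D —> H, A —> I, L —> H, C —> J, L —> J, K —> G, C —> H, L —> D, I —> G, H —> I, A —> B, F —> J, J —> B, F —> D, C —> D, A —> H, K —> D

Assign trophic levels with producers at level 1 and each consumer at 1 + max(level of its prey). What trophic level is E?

G is a producer → level 1.
I eats G → level 2.
E eats I → level 3.

Trophic level 3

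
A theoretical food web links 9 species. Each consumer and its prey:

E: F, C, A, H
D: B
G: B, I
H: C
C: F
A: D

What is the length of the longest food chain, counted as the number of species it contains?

4 species

One longest chain: B → D → A → E.
It has 4 species and 3 links.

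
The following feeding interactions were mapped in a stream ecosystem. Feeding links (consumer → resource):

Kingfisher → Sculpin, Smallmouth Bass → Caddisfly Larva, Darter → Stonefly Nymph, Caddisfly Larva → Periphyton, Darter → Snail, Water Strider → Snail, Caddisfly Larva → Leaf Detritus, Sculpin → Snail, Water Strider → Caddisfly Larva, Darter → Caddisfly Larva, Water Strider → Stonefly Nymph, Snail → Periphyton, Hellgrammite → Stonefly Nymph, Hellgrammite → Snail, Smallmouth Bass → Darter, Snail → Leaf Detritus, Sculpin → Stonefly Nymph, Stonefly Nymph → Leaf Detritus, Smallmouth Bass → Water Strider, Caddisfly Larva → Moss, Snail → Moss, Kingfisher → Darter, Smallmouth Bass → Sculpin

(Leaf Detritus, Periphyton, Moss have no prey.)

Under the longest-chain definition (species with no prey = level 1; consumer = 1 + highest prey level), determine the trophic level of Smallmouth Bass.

Trophic level 4

Leaf Detritus has no prey (basal) → level 1.
Snail eats Leaf Detritus (level 1); other prey at levels: Periphyton 1, Moss 1 → level 2.
Sculpin eats Snail (level 2); other prey at levels: Stonefly Nymph 2 → level 3.
Smallmouth Bass eats Sculpin (level 3); other prey at levels: Caddisfly Larva 2, Darter 3, Water Strider 3 → level 4.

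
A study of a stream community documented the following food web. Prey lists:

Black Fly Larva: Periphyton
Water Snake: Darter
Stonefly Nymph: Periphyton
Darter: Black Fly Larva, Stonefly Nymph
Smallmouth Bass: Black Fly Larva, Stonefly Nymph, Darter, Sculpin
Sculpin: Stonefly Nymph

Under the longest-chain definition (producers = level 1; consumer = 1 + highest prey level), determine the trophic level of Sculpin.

Trophic level 3

Periphyton is a producer → level 1.
Stonefly Nymph eats Periphyton → level 2.
Sculpin eats Stonefly Nymph → level 3.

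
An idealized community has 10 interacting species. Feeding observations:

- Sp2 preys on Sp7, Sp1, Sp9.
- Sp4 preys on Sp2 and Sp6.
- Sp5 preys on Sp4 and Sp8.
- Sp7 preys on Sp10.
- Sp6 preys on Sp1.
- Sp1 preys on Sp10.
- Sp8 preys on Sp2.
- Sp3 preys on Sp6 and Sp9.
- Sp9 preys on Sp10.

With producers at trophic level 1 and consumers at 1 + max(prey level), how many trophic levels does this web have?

Producers (level 1): Sp10.
Sp10 → Sp7 → Sp2 → Sp8 → Sp5 gives Sp5 level 5.
No species has a prey at level 5, so no species reaches level 6.

5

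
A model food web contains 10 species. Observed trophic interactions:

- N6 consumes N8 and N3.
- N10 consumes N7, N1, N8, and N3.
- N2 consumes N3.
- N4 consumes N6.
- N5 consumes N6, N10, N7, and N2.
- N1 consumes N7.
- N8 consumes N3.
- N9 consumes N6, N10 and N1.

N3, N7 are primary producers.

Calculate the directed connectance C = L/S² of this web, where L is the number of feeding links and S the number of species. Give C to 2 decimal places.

The web has S = 10 species and L = 17 feeding links.
C = L / S² = 17 / 100 = 0.1700 ≈ 0.17.

C = 0.17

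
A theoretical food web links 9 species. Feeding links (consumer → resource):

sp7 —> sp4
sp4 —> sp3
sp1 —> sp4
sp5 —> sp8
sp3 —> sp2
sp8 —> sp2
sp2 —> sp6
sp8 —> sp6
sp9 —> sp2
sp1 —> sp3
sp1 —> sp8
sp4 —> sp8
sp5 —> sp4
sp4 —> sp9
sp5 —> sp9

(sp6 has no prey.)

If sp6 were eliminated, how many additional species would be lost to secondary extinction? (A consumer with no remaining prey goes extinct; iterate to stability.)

Remove sp6.
Round 1: sp2 (all prey gone) → extinct.
Round 2: sp8 (all prey gone), sp9 (all prey gone), sp3 (all prey gone) → extinct.
Round 3: sp4 (all prey gone) → extinct.
Round 4: sp5 (all prey gone), sp7 (all prey gone), sp1 (all prey gone) → extinct.
No further losses. Total secondary extinctions: 8.

8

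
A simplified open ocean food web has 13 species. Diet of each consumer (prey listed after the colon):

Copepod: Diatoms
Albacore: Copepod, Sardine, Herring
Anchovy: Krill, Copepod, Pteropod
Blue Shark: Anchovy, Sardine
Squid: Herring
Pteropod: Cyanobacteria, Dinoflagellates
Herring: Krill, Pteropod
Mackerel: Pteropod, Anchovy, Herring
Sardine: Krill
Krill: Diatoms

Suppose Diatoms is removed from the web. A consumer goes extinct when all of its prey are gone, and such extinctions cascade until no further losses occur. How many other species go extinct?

Remove Diatoms.
Round 1: Krill (all prey gone), Copepod (all prey gone) → extinct.
Round 2: Sardine (all prey gone) → extinct.
No further losses. Total secondary extinctions: 3.

3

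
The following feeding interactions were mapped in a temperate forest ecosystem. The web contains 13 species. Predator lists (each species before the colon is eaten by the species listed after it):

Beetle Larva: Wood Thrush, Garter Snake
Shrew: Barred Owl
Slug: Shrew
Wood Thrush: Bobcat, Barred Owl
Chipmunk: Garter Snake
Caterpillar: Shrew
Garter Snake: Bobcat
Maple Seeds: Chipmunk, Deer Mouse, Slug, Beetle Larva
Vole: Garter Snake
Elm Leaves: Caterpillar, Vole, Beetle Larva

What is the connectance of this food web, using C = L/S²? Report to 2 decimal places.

The web has S = 13 species and L = 17 feeding links.
C = L / S² = 17 / 169 = 0.1006 ≈ 0.10.

C = 0.10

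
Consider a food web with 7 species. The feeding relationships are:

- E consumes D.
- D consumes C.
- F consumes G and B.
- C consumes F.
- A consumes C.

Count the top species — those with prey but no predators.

2

Top species (has prey, but nothing eats it): A, E.
Count: 2.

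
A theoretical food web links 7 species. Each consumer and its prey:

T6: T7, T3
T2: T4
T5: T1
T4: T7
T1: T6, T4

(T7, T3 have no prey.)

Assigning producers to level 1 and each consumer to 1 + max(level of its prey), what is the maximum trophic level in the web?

Producers (level 1): T7, T3.
T7 → T6 → T1 → T5 gives T5 level 4.
No species has a prey at level 4, so no species reaches level 5.

4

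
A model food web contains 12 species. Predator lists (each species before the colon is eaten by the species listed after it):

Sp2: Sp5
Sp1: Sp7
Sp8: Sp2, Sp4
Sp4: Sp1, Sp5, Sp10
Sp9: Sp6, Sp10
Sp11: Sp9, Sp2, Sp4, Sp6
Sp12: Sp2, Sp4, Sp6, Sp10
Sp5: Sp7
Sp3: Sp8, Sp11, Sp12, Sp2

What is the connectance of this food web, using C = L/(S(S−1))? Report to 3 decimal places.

C = 0.167

The web has S = 12 species and L = 22 feeding links.
C = L / (S(S−1)) = 22 / 132 = 0.1667 ≈ 0.167.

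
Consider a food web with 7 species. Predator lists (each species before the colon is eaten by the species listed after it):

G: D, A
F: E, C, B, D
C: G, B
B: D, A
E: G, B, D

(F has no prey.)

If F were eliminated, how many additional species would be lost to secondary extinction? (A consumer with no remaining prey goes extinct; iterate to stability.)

Remove F.
Round 1: E (all prey gone), C (all prey gone) → extinct.
Round 2: G (all prey gone), B (all prey gone) → extinct.
Round 3: D (all prey gone), A (all prey gone) → extinct.
No further losses. Total secondary extinctions: 6.

6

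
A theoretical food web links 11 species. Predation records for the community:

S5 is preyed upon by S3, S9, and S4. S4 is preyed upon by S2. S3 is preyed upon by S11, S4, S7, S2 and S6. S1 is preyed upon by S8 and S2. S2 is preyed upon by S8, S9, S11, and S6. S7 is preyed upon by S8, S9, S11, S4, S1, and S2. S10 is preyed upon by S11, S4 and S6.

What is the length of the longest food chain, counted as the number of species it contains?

6 species

One longest chain: S5 → S3 → S7 → S4 → S2 → S9.
It has 6 species and 5 links.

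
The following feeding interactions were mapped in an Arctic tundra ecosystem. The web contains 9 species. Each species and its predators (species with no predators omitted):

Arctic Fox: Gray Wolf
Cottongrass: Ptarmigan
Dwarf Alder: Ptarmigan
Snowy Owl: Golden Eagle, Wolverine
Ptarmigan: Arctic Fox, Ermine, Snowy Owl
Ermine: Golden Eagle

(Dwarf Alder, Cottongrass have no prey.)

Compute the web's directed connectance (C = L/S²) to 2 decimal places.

C = 0.11

The web has S = 9 species and L = 9 feeding links.
C = L / S² = 9 / 81 = 0.1111 ≈ 0.11.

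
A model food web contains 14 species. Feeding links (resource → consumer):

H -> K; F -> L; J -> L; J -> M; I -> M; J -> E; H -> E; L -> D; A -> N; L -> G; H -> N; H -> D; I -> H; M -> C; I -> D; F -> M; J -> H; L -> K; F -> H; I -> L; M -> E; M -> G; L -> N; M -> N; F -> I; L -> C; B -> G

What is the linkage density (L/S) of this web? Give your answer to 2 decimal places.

There are L = 27 links among S = 14 species.
L/S = 27/14 = 1.9286 ≈ 1.93.

L/S = 1.93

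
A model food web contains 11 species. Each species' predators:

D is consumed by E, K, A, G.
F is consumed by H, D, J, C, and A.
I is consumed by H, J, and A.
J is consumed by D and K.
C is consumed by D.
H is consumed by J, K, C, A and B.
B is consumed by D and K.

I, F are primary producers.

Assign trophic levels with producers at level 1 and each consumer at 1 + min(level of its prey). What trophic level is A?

Trophic level 2

I is a producer → level 1.
A eats I → level 2.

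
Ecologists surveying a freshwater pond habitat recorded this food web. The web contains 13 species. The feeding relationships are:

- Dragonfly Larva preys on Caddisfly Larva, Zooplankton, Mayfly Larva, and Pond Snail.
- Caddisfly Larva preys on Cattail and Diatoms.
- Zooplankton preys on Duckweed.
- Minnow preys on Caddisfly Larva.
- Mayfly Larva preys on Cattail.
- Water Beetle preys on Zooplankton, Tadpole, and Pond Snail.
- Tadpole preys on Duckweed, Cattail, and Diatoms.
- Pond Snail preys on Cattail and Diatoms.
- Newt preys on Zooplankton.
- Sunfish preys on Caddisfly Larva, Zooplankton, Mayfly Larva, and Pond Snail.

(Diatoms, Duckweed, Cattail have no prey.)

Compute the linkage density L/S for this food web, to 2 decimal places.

L/S = 1.69

There are L = 22 links among S = 13 species.
L/S = 22/13 = 1.6923 ≈ 1.69.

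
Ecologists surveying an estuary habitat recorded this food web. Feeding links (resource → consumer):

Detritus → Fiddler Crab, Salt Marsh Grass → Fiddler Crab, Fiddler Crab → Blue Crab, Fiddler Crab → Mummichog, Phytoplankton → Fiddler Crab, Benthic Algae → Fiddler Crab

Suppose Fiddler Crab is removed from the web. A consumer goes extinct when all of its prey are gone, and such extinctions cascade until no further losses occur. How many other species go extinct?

2

Remove Fiddler Crab.
Round 1: Blue Crab (all prey gone), Mummichog (all prey gone) → extinct.
No further losses. Total secondary extinctions: 2.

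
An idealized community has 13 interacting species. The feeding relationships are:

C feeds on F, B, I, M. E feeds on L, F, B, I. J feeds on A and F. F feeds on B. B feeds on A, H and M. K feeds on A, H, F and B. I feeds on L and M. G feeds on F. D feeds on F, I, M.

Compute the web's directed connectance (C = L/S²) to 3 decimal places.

The web has S = 13 species and L = 24 feeding links.
C = L / S² = 24 / 169 = 0.1420 ≈ 0.142.

C = 0.142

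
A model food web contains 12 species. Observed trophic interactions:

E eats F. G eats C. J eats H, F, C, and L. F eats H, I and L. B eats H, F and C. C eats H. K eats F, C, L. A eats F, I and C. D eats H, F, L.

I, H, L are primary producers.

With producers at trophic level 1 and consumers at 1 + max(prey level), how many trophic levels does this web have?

3

Producers (level 1): I, H, L.
H → C → G gives G level 3.
No species has a prey at level 3, so no species reaches level 4.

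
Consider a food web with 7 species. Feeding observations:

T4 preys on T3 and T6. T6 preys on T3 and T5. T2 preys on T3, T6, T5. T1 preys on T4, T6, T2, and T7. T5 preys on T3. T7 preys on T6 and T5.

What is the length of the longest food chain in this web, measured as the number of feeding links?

One longest chain: T3 → T5 → T6 → T4 → T1.
It has 5 species and 4 links.

4 links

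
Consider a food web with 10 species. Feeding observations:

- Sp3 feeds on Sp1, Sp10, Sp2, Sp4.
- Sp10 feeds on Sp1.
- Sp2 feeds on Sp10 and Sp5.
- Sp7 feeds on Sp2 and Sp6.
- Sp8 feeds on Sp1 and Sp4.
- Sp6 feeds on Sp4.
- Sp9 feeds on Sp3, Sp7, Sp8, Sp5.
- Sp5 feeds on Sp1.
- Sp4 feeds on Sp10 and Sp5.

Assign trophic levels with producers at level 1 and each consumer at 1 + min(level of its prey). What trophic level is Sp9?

Sp1 is a producer → level 1.
Sp5 eats Sp1 → level 2.
Sp9 eats Sp5 → level 3.
No prey of Sp9 is below level 2, so 3 is the minimum.

Trophic level 3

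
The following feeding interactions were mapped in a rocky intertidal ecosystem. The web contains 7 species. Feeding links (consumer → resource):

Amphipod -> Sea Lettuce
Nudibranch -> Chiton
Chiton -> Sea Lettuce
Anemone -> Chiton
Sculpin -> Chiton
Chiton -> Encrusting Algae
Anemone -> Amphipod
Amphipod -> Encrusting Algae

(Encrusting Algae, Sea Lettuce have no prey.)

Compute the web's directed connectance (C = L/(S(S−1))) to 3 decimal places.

C = 0.190

The web has S = 7 species and L = 8 feeding links.
C = L / (S(S−1)) = 8 / 42 = 0.1905 ≈ 0.190.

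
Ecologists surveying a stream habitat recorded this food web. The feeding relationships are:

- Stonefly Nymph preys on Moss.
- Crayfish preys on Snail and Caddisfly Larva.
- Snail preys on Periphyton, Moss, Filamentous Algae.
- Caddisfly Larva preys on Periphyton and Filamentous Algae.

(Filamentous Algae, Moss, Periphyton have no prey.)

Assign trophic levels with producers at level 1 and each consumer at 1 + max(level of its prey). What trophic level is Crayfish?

Filamentous Algae is a producer → level 1.
Caddisfly Larva eats Filamentous Algae (level 1); other prey at levels: Periphyton 1 → level 2.
Crayfish eats Caddisfly Larva (level 2); other prey at levels: Snail 2 → level 3.

Trophic level 3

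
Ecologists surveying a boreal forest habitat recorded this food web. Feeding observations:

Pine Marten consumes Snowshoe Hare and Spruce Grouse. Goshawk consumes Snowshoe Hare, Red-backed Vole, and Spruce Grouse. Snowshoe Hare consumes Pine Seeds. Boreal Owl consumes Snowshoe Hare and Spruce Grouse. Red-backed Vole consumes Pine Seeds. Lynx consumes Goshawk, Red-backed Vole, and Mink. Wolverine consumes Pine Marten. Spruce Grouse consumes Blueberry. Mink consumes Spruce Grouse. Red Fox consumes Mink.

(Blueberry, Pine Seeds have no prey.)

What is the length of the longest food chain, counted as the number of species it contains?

One longest chain: Blueberry → Spruce Grouse → Mink → Red Fox.
It has 4 species and 3 links.

4 species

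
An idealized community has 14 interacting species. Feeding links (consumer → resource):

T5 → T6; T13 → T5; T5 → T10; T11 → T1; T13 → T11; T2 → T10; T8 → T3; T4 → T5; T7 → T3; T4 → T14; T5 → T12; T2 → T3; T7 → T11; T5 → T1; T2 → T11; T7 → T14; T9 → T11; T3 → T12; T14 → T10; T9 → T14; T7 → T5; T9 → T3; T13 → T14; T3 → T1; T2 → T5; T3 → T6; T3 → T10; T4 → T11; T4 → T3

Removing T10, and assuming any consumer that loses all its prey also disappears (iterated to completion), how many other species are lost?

1

Remove T10.
Round 1: T14 (all prey gone) → extinct.
No further losses. Total secondary extinctions: 1.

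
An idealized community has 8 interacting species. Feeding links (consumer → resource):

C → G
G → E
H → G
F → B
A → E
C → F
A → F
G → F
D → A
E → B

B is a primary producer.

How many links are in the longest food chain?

3 links

One longest chain: B → F → A → D.
It has 4 species and 3 links.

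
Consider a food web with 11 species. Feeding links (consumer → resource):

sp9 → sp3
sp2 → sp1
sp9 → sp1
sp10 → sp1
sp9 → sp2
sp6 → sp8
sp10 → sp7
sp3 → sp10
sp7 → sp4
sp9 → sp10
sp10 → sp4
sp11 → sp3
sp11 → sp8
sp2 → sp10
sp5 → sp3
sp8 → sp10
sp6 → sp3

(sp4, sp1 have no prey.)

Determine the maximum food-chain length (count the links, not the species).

One longest chain: sp4 → sp7 → sp10 → sp3 → sp6.
It has 5 species and 4 links.

4 links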